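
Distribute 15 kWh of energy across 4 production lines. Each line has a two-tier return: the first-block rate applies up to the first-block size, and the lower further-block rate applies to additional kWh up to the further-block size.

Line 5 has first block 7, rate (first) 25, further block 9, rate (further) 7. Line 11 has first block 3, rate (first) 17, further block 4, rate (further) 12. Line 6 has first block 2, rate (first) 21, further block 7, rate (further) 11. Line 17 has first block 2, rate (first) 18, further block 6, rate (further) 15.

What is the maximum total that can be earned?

Order all 8 blocks by rate: Line 5/T1 25 > Line 6/T1 21 > Line 17/T1 18 > Line 11/T1 17 > Line 17/T2 15 > Line 11/T2 12 > Line 6/T2 11 > Line 5/T2 7.
Line 5 T1 at 25: fill all 7 — 8 left.
Line 6 T1 at 21: fill all 2 — 6 left.
Line 17 T1 at 18: fill all 2 — 4 left.
Line 11 T1 at 17: fill all 3 — 1 left.
Line 17 T2 at 15: only 1 left, fill 1.
Total = 25×7 + 21×2 + 18×2 + 17×3 + 15×1 = 319.

319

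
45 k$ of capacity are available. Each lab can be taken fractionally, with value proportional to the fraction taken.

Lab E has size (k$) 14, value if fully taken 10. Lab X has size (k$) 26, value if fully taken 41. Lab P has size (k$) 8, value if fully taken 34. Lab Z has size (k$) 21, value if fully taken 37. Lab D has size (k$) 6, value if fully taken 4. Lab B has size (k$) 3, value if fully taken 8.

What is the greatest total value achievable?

Sort by value density: Lab P 34/8≈4.25, Lab B 8/3≈2.67, Lab Z 37/21≈1.76, Lab X 41/26≈1.58, Lab E 10/14≈0.714, Lab D 4/6≈0.667.
Take all of Lab P (8 k$, value 34) — 37 k$ left.
Take all of Lab B (3 k$, value 8) — 34 k$ left.
All 21 k$ of Lab Z fit (value 37) — 13 remain.
Only 13 k$ remain; take 13/26 of Lab X for value 41×13/26 = 20.5.
Total value = 99.5.

99.5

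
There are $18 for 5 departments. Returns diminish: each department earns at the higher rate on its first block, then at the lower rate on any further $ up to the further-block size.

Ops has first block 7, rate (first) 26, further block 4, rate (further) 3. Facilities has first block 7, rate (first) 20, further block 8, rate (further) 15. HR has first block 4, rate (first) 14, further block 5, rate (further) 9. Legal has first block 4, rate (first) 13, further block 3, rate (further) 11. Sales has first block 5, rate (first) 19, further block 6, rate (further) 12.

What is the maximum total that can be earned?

398

Order all 10 blocks by rate: Ops/first 26 > Facilities/first 20 > Sales/first 19 > Facilities/second 15 > HR/first 14 > Legal/first 13 > Sales/second 12 > Legal/second 11 > HR/second 9 > Ops/second 3.
Ops first at 26: fill all 7 ; 11 left.
Fill Facilities first block (7 at 20) ; 4 left.
Sales/first: +4 of 5 at 19; pool empty.
Total = 26×7 + 20×7 + 19×4 = 398.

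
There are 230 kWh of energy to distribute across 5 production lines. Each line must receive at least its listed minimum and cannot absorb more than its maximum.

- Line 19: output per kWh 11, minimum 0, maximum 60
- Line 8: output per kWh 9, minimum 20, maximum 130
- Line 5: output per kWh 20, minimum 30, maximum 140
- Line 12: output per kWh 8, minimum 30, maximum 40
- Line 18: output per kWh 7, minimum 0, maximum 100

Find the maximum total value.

Meeting every minimum uses 0+20+30+30+0 = 80 kWh, leaving 150.
Highest output per kWh first: Line 5 20 > Line 19 11 > Line 8 9 > Line 12 8 > Line 18 7.
Give Line 5 110 more to hit its cap of 140 → 40 left.
Line 19: +40 (room for 60) → 40. Pool exhausted.
Total = 11×40 + 9×20 + 20×140 + 8×30 = 3660.

3660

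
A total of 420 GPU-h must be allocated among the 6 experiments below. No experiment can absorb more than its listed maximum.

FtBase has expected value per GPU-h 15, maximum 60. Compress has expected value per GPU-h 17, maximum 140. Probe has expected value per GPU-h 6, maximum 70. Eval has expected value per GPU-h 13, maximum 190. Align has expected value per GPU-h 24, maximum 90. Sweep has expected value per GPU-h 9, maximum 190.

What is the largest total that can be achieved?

7130

Order the experiments by expected value per GPU-h: Align 24 > Compress 17 > FtBase 15 > Eval 13 > Sweep 9 > Probe 6.
Align takes 90 to reach its cap of 90 — 330 left.
Compress: +140 to 140 (cap) — 190 left.
FtBase takes 60 to reach its cap of 60 — 130 left.
Eval has room for 190 but only 130 remain, so it gets 130.
Total = 15×60 + 17×140 + 13×130 + 24×90 = 7130.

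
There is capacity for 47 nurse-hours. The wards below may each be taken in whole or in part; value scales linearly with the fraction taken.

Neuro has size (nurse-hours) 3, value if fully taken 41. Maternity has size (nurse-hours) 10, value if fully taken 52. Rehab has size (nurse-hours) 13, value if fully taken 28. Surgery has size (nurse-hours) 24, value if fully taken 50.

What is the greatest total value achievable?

Best value per unit of size first: Neuro 41/3≈13.7, Maternity 52/10≈5.2, Rehab 28/13≈2.15, Surgery 50/24≈2.08.
Neuro: take in full, 3 nurse-hours for value 41 ; 44 left.
Take all of Maternity (10 nurse-hours, value 52) ; 34 nurse-hours left.
Take all of Rehab (13 nurse-hours, value 28) ; 21 nurse-hours left.
21 nurse-hours left: a 21/24 share of Surgery gives 50×21/24 = 43.75.
Total value = 164.75.

164.75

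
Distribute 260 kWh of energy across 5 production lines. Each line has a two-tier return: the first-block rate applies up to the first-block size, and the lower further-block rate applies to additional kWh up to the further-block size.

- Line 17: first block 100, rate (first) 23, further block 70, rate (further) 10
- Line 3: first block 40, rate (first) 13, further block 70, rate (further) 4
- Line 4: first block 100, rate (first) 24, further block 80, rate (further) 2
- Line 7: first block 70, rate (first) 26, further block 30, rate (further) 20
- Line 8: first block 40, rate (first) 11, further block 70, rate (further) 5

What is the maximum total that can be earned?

Rank every tier by rate: Line 7/tier1 26 > Line 4/tier1 24 > Line 17/tier1 23 > Line 7/tier2 20 > Line 3/tier1 13 > Line 8/tier1 11 > Line 17/tier2 10 > Line 8/tier2 5 > Line 3/tier2 4 > Line 4/tier2 2.
Fill Line 7 tier1 block (70 at 26) — 190 left.
Line 4 tier1 at 24: fill all 100 — 90 left.
Line 17/tier1: +90 of 100 at 23; pool empty.
Total = 26×70 + 24×100 + 23×90 = 6290.

6290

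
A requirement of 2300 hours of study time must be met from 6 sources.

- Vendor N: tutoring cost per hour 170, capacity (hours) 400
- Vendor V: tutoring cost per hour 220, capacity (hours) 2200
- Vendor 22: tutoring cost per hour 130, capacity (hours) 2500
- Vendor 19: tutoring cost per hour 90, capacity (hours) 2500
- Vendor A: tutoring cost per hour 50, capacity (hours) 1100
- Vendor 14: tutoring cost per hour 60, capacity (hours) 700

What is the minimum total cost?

Cheapest first:
Take 1100 from Vendor A at 50 → need 1200 more.
Take 700 from Vendor 14 at 60 → need 500 more.
Vendor 19 (90): take the remaining 500 → done.
Vendor 22, Vendor N, Vendor V: unused.
Cost = 1100×50 + 700×60 + 500×90 = 142000.

142000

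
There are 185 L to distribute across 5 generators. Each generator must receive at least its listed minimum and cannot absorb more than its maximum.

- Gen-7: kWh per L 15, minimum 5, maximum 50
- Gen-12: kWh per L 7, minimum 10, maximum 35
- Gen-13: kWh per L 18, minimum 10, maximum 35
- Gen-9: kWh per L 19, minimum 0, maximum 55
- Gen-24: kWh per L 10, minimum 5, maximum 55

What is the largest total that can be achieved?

2845

Meeting every minimum uses 5+10+10+0+5 = 30 L, leaving 155.
Rank by kWh per L: Gen-9 19 > Gen-13 18 > Gen-7 15 > Gen-24 10 > Gen-12 7.
Give Gen-9 55 more to hit its cap of 55 — 100 left.
Give Gen-13 25 more to hit its cap of 35 — 75 left.
Give Gen-7 45 more to hit its cap of 50 — 30 left.
Gen-24: +30 (room for 50) → 35. Pool exhausted.
Total = 15×50 + 7×10 + 18×35 + 19×55 + 10×35 = 2845.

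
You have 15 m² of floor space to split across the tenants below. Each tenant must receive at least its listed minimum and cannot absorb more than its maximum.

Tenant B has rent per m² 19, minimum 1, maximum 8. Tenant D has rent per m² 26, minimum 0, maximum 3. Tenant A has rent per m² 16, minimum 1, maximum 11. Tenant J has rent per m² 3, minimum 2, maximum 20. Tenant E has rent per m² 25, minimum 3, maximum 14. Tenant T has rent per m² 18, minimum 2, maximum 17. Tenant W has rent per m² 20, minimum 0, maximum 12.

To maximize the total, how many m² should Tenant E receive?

6

Meeting every minimum uses 1+0+1+2+3+2+0 = 9 m², leaving 6.
Highest rent per m² first: Tenant D 26 > Tenant E 25 > Tenant W 20 > Tenant B 19 > Tenant T 18 > Tenant A 16 > Tenant J 3.
Tenant D takes 3 more to reach its cap of 3 — 3 left.
Tenant E: +3 (room for 11) → 6. Pool exhausted.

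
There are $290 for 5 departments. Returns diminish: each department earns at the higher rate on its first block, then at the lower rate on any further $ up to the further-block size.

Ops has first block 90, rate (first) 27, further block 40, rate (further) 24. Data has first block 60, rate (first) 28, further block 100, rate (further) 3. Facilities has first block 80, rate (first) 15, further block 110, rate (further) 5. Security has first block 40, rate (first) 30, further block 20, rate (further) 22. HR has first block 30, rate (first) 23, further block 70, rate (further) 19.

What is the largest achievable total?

Order all 10 blocks by rate: Security/T1 30 > Data/T1 28 > Ops/T1 27 > Ops/T2 24 > HR/T1 23 > Security/T2 22 > HR/T2 19 > Facilities/T1 15 > Facilities/T2 5 > Data/T2 3.
Security T1 at 30: fill all 40 → 250 left.
Data T1 at 28: fill all 60 → 190 left.
Ops T1 at 27: fill all 90 → 100 left.
Ops T2 at 24: fill all 40 → 60 left.
HR/T1 (23): +30 → 30 left.
Security/T2 (22): +20 → 10 left.
10 remain; put them into HR T2 at 19.
Total = 30×40 + 28×60 + 27×90 + 24×40 + 23×30 + 22×20 + 19×10 = 7590.

7590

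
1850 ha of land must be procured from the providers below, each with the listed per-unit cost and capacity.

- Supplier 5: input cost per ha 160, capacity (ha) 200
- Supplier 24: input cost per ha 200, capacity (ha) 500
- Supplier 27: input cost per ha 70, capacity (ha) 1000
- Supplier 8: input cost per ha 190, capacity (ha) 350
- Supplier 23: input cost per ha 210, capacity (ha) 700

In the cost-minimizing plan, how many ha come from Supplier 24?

300

Use providers in increasing cost order.
Supplier 27 at 70: take all 1000 ha ; 850 still needed.
Supplier 5 at 160: take all 200 ha ; 650 still needed.
Supplier 8 (190): use full 350 ; 300 ha to go.
Take 300 from Supplier 24 at 200 to finish.
Supplier 23: unused.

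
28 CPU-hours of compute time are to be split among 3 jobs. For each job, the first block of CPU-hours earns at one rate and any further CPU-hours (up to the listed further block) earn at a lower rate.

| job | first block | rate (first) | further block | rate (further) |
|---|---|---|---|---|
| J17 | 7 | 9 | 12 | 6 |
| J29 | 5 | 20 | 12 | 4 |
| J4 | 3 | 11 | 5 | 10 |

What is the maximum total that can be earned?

Rank every tier by rate: J29/first 20 > J4/first 11 > J4/second 10 > J17/first 9 > J17/second 6 > J29/second 4.
J29 first at 20: fill all 5 → 23 left.
Fill J4 first block (3 at 11) → 20 left.
J4/second (10): +5 → 15 left.
J17/first (9): +7 → 8 left.
J17/second: +8 of 12 at 6; pool empty.
Total = 20×5 + 11×3 + 10×5 + 9×7 + 6×8 = 294.

294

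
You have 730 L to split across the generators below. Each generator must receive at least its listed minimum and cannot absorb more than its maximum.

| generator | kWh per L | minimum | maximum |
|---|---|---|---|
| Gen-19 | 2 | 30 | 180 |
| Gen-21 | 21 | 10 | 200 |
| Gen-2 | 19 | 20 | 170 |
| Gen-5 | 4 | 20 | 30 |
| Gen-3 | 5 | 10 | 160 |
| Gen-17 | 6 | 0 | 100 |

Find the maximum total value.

9090

Meeting every minimum uses 30+10+20+20+10+0 = 90 L, leaving 640.
Highest kWh per L first: Gen-21 21 > Gen-2 19 > Gen-17 6 > Gen-3 5 > Gen-5 4 > Gen-19 2.
Give Gen-21 190 more to hit its cap of 200 → 450 left.
Gen-2 takes 150 more to reach its cap of 170 → 300 left.
Gen-17: +100 to 100 (cap) → 200 left.
Gen-3 takes 150 more to reach its cap of 160 → 50 left.
Give Gen-5 10 more to hit its cap of 30 → 40 left.
Gen-19: +40 (room for 150) → 70. Pool exhausted.
Total = 2×70 + 21×200 + 19×170 + 4×30 + 5×160 + 6×100 = 9090.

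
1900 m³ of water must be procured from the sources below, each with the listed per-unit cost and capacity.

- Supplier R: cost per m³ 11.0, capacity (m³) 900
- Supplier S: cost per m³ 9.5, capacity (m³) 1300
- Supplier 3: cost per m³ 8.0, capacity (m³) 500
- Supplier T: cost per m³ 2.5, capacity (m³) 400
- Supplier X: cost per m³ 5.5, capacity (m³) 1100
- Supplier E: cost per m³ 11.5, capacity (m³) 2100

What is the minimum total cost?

Fill from the cheapest source first.
Supplier T at 2.5: take all 400 m³ — 1500 still needed.
Supplier X at 5.5: take all 1100 m³ — 400 still needed.
Supplier 3 at 8.0: take 400 of its 500 — requirement met.
Supplier S, Supplier R, Supplier E: unused.
Cost = 400×2.5 + 1100×5.5 + 400×8.0 = 10250.

10250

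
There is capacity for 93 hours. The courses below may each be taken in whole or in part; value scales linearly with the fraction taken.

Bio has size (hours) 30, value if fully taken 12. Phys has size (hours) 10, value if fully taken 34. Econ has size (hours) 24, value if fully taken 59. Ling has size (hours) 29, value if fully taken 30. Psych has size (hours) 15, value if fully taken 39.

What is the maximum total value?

168

Best value per unit of size first: Phys 34/10≈3.4, Psych 39/15≈2.6, Econ 59/24≈2.46, Ling 30/29≈1.03, Bio 12/30≈0.4.
Take all of Phys (10 hours, value 34) ; 83 hours left.
All 15 hours of Psych fit (value 39) ; 68 remain.
Econ: take in full, 24 hours for value 59 ; 44 left.
Take all of Ling (29 hours, value 30) ; 15 hours left.
15 hours left: a 15/30 share of Bio gives 12×15/30 = 6.
Total value = 168.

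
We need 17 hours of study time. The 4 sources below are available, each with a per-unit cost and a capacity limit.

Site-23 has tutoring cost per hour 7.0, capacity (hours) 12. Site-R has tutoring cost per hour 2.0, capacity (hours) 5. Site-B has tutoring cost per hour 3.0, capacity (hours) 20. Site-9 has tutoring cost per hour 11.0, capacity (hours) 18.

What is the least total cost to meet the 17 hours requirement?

46

Cheapest first:
Take 5 from Site-R at 2.0 — need 12 more.
Take 12 from Site-B at 3.0 to finish.
Site-23, Site-9: unused.
Cost = 5×2.0 + 12×3.0 = 46.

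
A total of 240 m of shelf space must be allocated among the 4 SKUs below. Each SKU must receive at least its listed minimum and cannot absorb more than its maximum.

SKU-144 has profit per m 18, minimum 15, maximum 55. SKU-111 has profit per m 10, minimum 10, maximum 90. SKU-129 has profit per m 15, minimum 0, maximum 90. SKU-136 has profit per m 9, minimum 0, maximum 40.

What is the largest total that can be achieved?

3285

Meeting every minimum uses 15+10+0+0 = 25 m, leaving 215.
Order the SKUs by profit per m: SKU-144 18 > SKU-129 15 > SKU-111 10 > SKU-136 9.
SKU-144: +40 to 55 (cap) — 175 left.
SKU-129: +90 to 90 (cap) — 85 left.
SKU-111: +80 to 90 (cap) — 5 left.
SKU-136: +5 (room for 40) → 5. Pool exhausted.
Total = 18×55 + 10×90 + 15×90 + 9×5 = 3285.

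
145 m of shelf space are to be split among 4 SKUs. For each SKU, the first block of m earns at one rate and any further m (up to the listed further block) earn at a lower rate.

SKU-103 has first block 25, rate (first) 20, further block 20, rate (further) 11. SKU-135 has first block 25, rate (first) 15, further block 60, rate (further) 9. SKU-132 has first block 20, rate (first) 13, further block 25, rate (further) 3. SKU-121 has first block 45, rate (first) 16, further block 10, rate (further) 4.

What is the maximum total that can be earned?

Order all 8 blocks by rate: SKU-103/tier1 20 > SKU-121/tier1 16 > SKU-135/tier1 15 > SKU-132/tier1 13 > SKU-103/tier2 11 > SKU-135/tier2 9 > SKU-121/tier2 4 > SKU-132/tier2 3.
SKU-103 tier1 at 20: fill all 25 → 120 left.
SKU-121 tier1 at 16: fill all 45 → 75 left.
SKU-135 tier1 at 15: fill all 25 → 50 left.
SKU-132/tier1 (13): +20 → 30 left.
SKU-103/tier2 (11): +20 → 10 left.
SKU-135/tier2: +10 of 60 at 9; pool empty.
Total = 20×25 + 16×45 + 15×25 + 13×20 + 11×20 + 9×10 = 2165.

2165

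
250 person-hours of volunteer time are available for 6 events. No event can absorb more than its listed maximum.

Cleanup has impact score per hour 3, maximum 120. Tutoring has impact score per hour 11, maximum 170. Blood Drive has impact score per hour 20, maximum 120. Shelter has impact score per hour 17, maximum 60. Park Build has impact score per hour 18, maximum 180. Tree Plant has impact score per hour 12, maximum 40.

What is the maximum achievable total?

4740

Order the events by impact score per hour: Blood Drive 20 > Park Build 18 > Shelter 17 > Tree Plant 12 > Tutoring 11 > Cleanup 3.
Blood Drive: +120 to 120 (cap) → 130 left.
Only 130 left; Park Build takes them to reach 130.
Total = 20×120 + 18×130 = 4740.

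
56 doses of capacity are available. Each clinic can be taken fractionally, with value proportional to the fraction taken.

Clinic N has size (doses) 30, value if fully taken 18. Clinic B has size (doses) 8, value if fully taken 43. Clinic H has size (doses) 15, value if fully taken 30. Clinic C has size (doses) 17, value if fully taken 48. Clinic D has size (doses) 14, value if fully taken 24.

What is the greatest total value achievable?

Best value per unit of size first: Clinic B 43/8≈5.38, Clinic C 48/17≈2.82, Clinic H 30/15≈2, Clinic D 24/14≈1.71, Clinic N 18/30≈0.6.
All 8 doses of Clinic B fit (value 43) ; 48 remain.
Take all of Clinic C (17 doses, value 48) ; 31 doses left.
Take all of Clinic H (15 doses, value 30) ; 16 doses left.
Clinic D: take in full, 14 doses for value 24 ; 2 left.
Fill the last 2 doses with part of Clinic N: 2/30 of it earns 1.2.
Total value = 146.2.

146.2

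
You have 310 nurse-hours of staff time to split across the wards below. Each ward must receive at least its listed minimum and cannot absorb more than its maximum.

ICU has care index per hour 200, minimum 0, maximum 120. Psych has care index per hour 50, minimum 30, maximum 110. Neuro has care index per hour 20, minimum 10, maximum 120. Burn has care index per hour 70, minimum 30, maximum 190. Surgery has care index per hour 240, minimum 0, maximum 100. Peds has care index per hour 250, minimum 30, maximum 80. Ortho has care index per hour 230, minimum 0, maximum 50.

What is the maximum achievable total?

61300

Meeting every minimum uses 0+30+10+30+0+30+0 = 100 nurse-hours, leaving 210.
Rank by care index per hour: Peds 250 > Surgery 240 > Ortho 230 > ICU 200 > Burn 70 > Psych 50 > Neuro 20.
Peds takes 50 more to reach its cap of 80 → 160 left.
Surgery: +100 to 100 (cap) → 60 left.
Ortho: +50 to 50 (cap) → 10 left.
ICU: +10 (room for 120) → 10. Pool exhausted.
Total = 200×10 + 50×30 + 20×10 + 70×30 + 240×100 + 250×80 + 230×50 = 61300.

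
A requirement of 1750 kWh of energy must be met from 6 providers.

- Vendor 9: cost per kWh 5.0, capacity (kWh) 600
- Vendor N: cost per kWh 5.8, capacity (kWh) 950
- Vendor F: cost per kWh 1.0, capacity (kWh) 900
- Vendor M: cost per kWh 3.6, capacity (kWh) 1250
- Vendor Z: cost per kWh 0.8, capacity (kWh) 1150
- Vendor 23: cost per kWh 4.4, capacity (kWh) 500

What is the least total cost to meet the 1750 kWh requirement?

1520

Cheapest first:
Vendor Z at 0.8: take all 1150 kWh ; 600 still needed.
Vendor F (1.0): take the remaining 600 ; done.
Vendor M, Vendor 23, Vendor 9, Vendor N: unused.
Cost = 1150×0.8 + 600×1.0 = 1520.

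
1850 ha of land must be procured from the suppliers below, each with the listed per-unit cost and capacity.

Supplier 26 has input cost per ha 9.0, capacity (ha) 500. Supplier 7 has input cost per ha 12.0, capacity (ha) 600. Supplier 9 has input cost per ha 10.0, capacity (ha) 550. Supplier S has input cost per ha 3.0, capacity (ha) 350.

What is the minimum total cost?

16450

Cheapest first:
Supplier S at 3.0: take all 350 ha → 1500 still needed.
Supplier 26 (9.0): use full 500 → 1000 ha to go.
Supplier 9 (10.0): use full 550 → 450 ha to go.
Take 450 from Supplier 7 at 12.0 to finish.
Cost = 350×3.0 + 500×9.0 + 550×10.0 + 450×12.0 = 16450.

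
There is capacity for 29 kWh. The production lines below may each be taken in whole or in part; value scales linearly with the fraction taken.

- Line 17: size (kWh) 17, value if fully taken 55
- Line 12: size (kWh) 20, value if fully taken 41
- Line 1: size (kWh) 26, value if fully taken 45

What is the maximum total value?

Sort by value density: Line 17 55/17≈3.24, Line 12 41/20≈2.05, Line 1 45/26≈1.73.
Line 17: take in full, 17 kWh for value 55 — 12 left.
12 kWh left: a 12/20 share of Line 12 gives 41×12/20 = 24.6.
Total value = 79.6.

79.6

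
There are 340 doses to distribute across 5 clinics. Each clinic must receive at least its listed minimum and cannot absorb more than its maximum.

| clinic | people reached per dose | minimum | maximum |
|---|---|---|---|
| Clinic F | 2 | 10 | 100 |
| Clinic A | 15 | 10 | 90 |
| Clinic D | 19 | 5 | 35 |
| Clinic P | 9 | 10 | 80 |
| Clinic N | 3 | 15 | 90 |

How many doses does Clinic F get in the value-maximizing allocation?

Meeting every minimum uses 10+10+5+10+15 = 50 doses, leaving 290.
Rank by people reached per dose: Clinic D 19 > Clinic A 15 > Clinic P 9 > Clinic N 3 > Clinic F 2.
Clinic D takes 30 more to reach its cap of 35 → 260 left.
Clinic A takes 80 more to reach its cap of 90 → 180 left.
Give Clinic P 70 more to hit its cap of 80 → 110 left.
Give Clinic N 75 more to hit its cap of 90 → 35 left.
Clinic F: +35 (room for 90) → 45. Pool exhausted.

45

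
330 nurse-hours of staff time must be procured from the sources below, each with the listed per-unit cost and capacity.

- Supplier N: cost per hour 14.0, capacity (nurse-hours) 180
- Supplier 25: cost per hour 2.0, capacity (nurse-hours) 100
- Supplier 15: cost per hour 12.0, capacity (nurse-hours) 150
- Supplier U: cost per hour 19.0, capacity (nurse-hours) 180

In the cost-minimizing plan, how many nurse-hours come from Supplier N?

80

Fill from the cheapest source first.
Take 100 from Supplier 25 at 2.0 ; need 230 more.
Supplier 15 (12.0): use full 150 ; 80 nurse-hours to go.
Supplier N (14.0): take the remaining 80 ; done.
Supplier U: unused.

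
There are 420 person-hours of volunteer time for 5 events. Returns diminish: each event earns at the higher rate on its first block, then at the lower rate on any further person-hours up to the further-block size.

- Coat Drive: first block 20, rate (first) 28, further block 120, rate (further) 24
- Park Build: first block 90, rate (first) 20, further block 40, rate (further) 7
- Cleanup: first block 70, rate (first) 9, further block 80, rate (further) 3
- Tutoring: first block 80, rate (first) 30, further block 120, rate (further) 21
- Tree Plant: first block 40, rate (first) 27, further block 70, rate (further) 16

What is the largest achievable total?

10240

Treat each block as its own option and order by rate: Tutoring/first 30 > Coat Drive/first 28 > Tree Plant/first 27 > Coat Drive/second 24 > Tutoring/second 21 > Park Build/first 20 > Tree Plant/second 16 > Cleanup/first 9 > Park Build/second 7 > Cleanup/second 3.
Tutoring/first (30): +80 ; 340 left.
Coat Drive/first (28): +20 ; 320 left.
Fill Tree Plant first block (40 at 27) ; 280 left.
Coat Drive/second (24): +120 ; 160 left.
Tutoring/second (21): +120 ; 40 left.
40 remain; put them into Park Build first at 20.
Total = 30×80 + 28×20 + 27×40 + 24×120 + 21×120 + 20×40 = 10240.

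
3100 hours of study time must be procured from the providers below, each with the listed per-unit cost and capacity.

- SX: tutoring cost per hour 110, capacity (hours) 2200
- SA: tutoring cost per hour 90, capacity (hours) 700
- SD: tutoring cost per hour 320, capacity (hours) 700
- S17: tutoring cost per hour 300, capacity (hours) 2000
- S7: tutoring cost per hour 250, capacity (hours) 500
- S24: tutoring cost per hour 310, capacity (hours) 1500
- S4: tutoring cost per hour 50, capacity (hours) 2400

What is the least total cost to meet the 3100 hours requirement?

Cheapest first:
S4 (50): use full 2400 — 700 hours to go.
Take 700 from SA at 90 — need 0 more.
SX, S7, S17, S24, SD: unused.
Cost = 2400×50 + 700×90 = 183000.

183000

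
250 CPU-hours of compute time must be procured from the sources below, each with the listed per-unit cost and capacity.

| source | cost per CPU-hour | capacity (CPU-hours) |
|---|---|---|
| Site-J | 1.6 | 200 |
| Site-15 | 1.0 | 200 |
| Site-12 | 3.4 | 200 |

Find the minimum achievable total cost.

280

Cheapest first:
Take 200 from Site-15 at 1.0 ; need 50 more.
Site-J (1.6): take the remaining 50 ; done.
Site-12: unused.
Cost = 200×1.0 + 50×1.6 = 280.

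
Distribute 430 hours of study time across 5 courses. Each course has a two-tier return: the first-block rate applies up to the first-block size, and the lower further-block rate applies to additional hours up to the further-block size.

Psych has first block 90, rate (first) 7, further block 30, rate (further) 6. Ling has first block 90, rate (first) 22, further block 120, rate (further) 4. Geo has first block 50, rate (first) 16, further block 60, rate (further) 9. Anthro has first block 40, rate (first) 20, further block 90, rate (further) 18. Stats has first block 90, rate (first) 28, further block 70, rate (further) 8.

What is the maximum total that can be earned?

Order all 10 blocks by rate: Stats/tier1 28 > Ling/tier1 22 > Anthro/tier1 20 > Anthro/tier2 18 > Geo/tier1 16 > Geo/tier2 9 > Stats/tier2 8 > Psych/tier1 7 > Psych/tier2 6 > Ling/tier2 4.
Fill Stats tier1 block (90 at 28) — 340 left.
Ling/tier1 (22): +90 — 250 left.
Anthro tier1 at 20: fill all 40 — 210 left.
Anthro/tier2 (18): +90 — 120 left.
Fill Geo tier1 block (50 at 16) — 70 left.
Geo tier2 at 9: fill all 60 — 10 left.
Stats/tier2: +10 of 70 at 8; pool empty.
Total = 28×90 + 22×90 + 20×40 + 18×90 + 16×50 + 9×60 + 8×10 = 8340.

8340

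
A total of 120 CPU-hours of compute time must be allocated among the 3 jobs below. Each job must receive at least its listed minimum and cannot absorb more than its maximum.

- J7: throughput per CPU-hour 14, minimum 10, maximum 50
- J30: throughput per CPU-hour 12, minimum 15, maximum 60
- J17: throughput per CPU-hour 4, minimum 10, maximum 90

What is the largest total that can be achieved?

1460

Meeting every minimum uses 10+15+10 = 35 CPU-hours, leaving 85.
Highest throughput per CPU-hour first: J7 14 > J30 12 > J17 4.
J7 takes 40 more to reach its cap of 50 → 45 left.
J30: +45 to 60 (cap) → 0 left.
Total = 14×50 + 12×60 + 4×10 = 1460.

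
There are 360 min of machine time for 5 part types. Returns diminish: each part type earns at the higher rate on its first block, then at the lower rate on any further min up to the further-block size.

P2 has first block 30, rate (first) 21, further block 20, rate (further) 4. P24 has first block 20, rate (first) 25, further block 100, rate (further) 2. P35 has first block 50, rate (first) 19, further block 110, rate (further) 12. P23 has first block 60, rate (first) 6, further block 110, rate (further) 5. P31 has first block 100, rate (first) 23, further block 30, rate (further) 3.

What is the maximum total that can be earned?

Order all 10 blocks by rate: P24/first 25 > P31/first 23 > P2/first 21 > P35/first 19 > P35/second 12 > P23/first 6 > P23/second 5 > P2/second 4 > P31/second 3 > P24/second 2.
P24/first (25): +20 — 340 left.
P31 first at 23: fill all 100 — 240 left.
Fill P2 first block (30 at 21) — 210 left.
Fill P35 first block (50 at 19) — 160 left.
Fill P35 second block (110 at 12) — 50 left.
P23 first at 6: only 50 left, fill 50.
Total = 25×20 + 23×100 + 21×30 + 19×50 + 12×110 + 6×50 = 6000.

6000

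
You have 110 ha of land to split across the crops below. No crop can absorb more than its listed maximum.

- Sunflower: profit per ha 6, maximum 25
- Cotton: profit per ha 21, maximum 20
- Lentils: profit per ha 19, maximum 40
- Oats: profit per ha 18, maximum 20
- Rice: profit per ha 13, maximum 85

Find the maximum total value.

1930

Order the crops by profit per ha: Cotton 21 > Lentils 19 > Oats 18 > Rice 13 > Sunflower 6.
Cotton takes 20 to reach its cap of 20 ; 90 left.
Lentils takes 40 to reach its cap of 40 ; 50 left.
Oats takes 20 to reach its cap of 20 ; 30 left.
Rice has room for 85 but only 30 remain, so it gets 30.
Total = 21×20 + 19×40 + 18×20 + 13×30 = 1930.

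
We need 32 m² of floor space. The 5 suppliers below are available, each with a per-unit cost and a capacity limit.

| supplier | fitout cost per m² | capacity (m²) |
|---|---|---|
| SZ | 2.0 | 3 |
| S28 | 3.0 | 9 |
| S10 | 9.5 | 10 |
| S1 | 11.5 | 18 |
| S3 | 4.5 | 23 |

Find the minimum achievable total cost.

Fill from the cheapest supplier first.
SZ at 2.0: take all 3 m² → 29 still needed.
Take 9 from S28 at 3.0 → need 20 more.
S3 at 4.5: take 20 of its 23 → requirement met.
S10, S1: unused.
Cost = 3×2.0 + 9×3.0 + 20×4.5 = 123.

123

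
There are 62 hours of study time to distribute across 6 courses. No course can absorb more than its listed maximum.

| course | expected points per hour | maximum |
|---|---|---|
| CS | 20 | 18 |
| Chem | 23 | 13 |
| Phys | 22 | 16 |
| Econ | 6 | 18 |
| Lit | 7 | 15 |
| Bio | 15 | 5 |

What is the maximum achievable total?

Rank by expected points per hour: Chem 23 > Phys 22 > CS 20 > Bio 15 > Lit 7 > Econ 6.
Give Chem 13 to hit its cap of 13 — 49 left.
Give Phys 16 to hit its cap of 16 — 33 left.
CS: +18 to 18 (cap) — 15 left.
Bio takes 5 to reach its cap of 5 — 10 left.
Lit: +10 (room for 15) → 10. Pool exhausted.
Total = 20×18 + 23×13 + 22×16 + 7×10 + 15×5 = 1156.

1156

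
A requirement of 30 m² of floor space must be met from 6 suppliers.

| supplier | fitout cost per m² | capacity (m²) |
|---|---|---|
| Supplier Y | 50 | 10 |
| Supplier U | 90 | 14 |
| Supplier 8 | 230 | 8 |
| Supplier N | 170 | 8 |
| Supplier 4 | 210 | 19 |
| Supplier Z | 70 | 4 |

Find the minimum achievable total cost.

2380

Fill from the cheapest supplier first.
Take 10 from Supplier Y at 50 ; need 20 more.
Supplier Z at 70: take all 4 m² ; 16 still needed.
Supplier U (90): use full 14 ; 2 m² to go.
Take 2 from Supplier N at 170 to finish.
Supplier 4, Supplier 8: unused.
Cost = 10×50 + 4×70 + 14×90 + 2×170 = 2380.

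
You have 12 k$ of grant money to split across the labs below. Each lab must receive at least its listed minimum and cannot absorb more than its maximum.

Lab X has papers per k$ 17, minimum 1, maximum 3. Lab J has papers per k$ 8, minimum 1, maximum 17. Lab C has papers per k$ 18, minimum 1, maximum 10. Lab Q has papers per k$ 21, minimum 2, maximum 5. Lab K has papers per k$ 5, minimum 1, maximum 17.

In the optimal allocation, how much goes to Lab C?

Meeting every minimum uses 1+1+1+2+1 = 6 k$, leaving 6.
Highest papers per k$ first: Lab Q 21 > Lab C 18 > Lab X 17 > Lab J 8 > Lab K 5.
Lab Q takes 3 more to reach its cap of 5 ; 3 left.
Lab C: +3 (room for 9) → 4. Pool exhausted.

4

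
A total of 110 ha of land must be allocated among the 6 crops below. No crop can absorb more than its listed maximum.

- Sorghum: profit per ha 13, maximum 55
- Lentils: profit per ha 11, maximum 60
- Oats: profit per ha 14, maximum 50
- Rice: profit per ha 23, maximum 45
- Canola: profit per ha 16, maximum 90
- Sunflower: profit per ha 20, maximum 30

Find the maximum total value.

2195

Order the crops by profit per ha: Rice 23 > Sunflower 20 > Canola 16 > Oats 14 > Sorghum 13 > Lentils 11.
Give Rice 45 to hit its cap of 45 — 65 left.
Sunflower: +30 to 30 (cap) — 35 left.
Only 35 left; Canola takes them to reach 35.
Total = 23×45 + 16×35 + 20×30 = 2195.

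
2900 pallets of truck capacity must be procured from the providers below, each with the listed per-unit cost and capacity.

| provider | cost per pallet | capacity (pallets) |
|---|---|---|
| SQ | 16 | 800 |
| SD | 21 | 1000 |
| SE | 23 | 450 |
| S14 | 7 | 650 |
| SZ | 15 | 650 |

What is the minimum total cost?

43900

Cheapest first:
S14 at 7: take all 650 pallets ; 2250 still needed.
Take 650 from SZ at 15 ; need 1600 more.
Take 800 from SQ at 16 ; need 800 more.
Take 800 from SD at 21 to finish.
SE: unused.
Cost = 650×7 + 650×15 + 800×16 + 800×21 = 43900.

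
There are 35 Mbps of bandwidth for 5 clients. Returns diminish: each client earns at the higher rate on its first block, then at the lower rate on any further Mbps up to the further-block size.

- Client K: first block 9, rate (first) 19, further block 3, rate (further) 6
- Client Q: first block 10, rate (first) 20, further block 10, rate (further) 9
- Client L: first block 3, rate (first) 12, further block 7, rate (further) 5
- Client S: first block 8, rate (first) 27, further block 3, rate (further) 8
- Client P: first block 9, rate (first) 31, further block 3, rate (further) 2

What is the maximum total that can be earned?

847

Order all 10 blocks by rate: Client P/T1 31 > Client S/T1 27 > Client Q/T1 20 > Client K/T1 19 > Client L/T1 12 > Client Q/T2 9 > Client S/T2 8 > Client K/T2 6 > Client L/T2 5 > Client P/T2 2.
Client P T1 at 31: fill all 9 — 26 left.
Client S T1 at 27: fill all 8 — 18 left.
Client Q T1 at 20: fill all 10 — 8 left.
Client K/T1: +8 of 9 at 19; pool empty.
Total = 31×9 + 27×8 + 20×10 + 19×8 = 847.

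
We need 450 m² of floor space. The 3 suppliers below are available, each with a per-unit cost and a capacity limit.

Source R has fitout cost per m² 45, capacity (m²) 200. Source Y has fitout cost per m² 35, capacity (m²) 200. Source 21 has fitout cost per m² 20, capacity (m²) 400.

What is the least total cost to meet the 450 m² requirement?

9750

Use suppliers in increasing cost order.
Take 400 from Source 21 at 20 — need 50 more.
Source Y (35): take the remaining 50 — done.
Source R: unused.
Cost = 400×20 + 50×35 = 9750.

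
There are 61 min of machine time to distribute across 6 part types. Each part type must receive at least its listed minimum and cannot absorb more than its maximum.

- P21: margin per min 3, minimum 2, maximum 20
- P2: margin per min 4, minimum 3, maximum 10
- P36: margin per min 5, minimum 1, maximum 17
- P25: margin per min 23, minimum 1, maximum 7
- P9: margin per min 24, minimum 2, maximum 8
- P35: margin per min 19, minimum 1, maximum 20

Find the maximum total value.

852

Meeting every minimum uses 2+3+1+1+2+1 = 10 min, leaving 51.
Order the part types by margin per min: P9 24 > P25 23 > P35 19 > P36 5 > P2 4 > P21 3.
P9: +6 to 8 (cap) ; 45 left.
P25: +6 to 7 (cap) ; 39 left.
P35 takes 19 more to reach its cap of 20 ; 20 left.
P36 takes 16 more to reach its cap of 17 ; 4 left.
P2 has room for 7 more but only 4 remain, so it gets 7.
Total = 3×2 + 4×7 + 5×17 + 23×7 + 24×8 + 19×20 = 852.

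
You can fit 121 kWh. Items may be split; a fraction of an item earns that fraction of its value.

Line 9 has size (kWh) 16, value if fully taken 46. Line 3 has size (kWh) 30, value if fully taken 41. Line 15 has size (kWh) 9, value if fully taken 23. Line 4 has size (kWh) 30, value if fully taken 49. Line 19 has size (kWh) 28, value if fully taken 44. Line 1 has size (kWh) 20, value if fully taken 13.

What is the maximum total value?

Best value per unit of size first: Line 9 46/16≈2.88, Line 15 23/9≈2.56, Line 4 49/30≈1.63, Line 19 44/28≈1.57, Line 3 41/30≈1.37, Line 1 13/20≈0.65.
Line 9: take in full, 16 kWh for value 46 — 105 left.
Line 15: take in full, 9 kWh for value 23 — 96 left.
Line 4: take in full, 30 kWh for value 49 — 66 left.
All 28 kWh of Line 19 fit (value 44) — 38 remain.
Line 3: take in full, 30 kWh for value 41 — 8 left.
Fill the last 8 kWh with part of Line 1: 8/20 of it earns 5.2.
Total value = 208.2.

208.2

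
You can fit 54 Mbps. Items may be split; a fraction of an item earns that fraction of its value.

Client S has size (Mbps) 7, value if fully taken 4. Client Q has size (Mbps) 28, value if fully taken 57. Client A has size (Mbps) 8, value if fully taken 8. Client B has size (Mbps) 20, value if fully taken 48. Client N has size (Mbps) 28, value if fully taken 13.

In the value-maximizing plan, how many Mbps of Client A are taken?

6

Best value per unit of size first: Client B 48/20≈2.4, Client Q 57/28≈2.04, Client A 8/8≈1, Client S 4/7≈0.571, Client N 13/28≈0.464.
Take all of Client B (20 Mbps, value 48) ; 34 Mbps left.
All 28 Mbps of Client Q fit (value 57) ; 6 remain.
6 Mbps left: a 6/8 share of Client A gives 8×6/8 = 6.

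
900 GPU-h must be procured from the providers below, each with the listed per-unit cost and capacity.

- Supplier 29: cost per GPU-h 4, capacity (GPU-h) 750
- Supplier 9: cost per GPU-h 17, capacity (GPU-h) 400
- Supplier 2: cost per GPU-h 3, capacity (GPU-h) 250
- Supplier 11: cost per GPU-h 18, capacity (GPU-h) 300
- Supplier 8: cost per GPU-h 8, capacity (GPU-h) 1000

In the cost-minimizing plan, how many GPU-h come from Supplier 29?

Fill from the cheapest provider first.
Supplier 2 (3): use full 250 → 650 GPU-h to go.
Supplier 29 at 4: take 650 of its 750 → requirement met.
Supplier 8, Supplier 9, Supplier 11: unused.

650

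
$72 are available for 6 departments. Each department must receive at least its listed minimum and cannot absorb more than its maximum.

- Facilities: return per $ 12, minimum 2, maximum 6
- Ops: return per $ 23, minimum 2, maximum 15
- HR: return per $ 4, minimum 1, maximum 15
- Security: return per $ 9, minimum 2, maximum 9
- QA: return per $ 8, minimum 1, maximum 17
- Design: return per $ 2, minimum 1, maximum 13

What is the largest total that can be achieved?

714

Meeting every minimum uses 2+2+1+2+1+1 = 9 $, leaving 63.
Order the departments by return per $: Ops 23 > Facilities 12 > Security 9 > QA 8 > HR 4 > Design 2.
Ops takes 13 more to reach its cap of 15 ; 50 left.
Facilities takes 4 more to reach its cap of 6 ; 46 left.
Security: +7 to 9 (cap) ; 39 left.
Give QA 16 more to hit its cap of 17 ; 23 left.
HR: +14 to 15 (cap) ; 9 left.
Only 9 left; Design takes them to reach 10.
Total = 12×6 + 23×15 + 4×15 + 9×9 + 8×17 + 2×10 = 714.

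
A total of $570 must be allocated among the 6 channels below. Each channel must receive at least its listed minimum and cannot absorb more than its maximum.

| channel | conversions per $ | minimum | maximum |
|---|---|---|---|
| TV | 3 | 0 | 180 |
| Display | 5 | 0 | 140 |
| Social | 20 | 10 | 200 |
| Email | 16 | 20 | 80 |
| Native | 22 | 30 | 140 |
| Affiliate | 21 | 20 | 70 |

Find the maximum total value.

Meeting every minimum uses 0+0+10+20+30+20 = 80 $, leaving 490.
Order the channels by conversions per $: Native 22 > Affiliate 21 > Social 20 > Email 16 > Display 5 > TV 3.
Give Native 110 more to hit its cap of 140 → 380 left.
Affiliate: +50 to 70 (cap) → 330 left.
Social: +190 to 200 (cap) → 140 left.
Email takes 60 more to reach its cap of 80 → 80 left.
Display: +80 (room for 140) → 80. Pool exhausted.
Total = 5×80 + 20×200 + 16×80 + 22×140 + 21×70 = 10230.

10230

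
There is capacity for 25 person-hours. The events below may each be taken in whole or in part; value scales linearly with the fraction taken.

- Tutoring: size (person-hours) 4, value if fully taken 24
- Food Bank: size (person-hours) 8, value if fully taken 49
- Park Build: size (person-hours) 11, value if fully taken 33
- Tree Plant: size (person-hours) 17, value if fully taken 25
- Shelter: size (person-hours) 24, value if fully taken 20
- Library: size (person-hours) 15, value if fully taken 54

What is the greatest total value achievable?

Rank by value-to-size ratio: Food Bank 49/8≈6.12, Tutoring 24/4≈6, Library 54/15≈3.6, Park Build 33/11≈3, Tree Plant 25/17≈1.47, Shelter 20/24≈0.833.
Food Bank: take in full, 8 person-hours for value 49 → 17 left.
Tutoring: take in full, 4 person-hours for value 24 → 13 left.
Only 13 person-hours remain; take 13/15 of Library for value 54×13/15 = 46.8.
Total value = 119.8.

119.8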